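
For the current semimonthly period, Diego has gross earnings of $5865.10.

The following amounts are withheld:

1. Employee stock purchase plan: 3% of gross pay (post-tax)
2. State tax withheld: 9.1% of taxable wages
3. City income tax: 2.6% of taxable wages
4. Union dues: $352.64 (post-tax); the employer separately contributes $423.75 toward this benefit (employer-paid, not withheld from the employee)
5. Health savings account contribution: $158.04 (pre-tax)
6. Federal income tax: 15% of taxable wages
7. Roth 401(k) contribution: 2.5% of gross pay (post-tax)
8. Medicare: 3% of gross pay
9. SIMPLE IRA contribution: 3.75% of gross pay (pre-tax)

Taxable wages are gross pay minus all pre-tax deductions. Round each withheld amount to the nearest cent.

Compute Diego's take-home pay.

$3170.88

SIMPLE IRA contribution: $5865.10 × 0.0375 = $219.94
Health savings account contribution: $158.04
Pre-tax total = $219.94 + $158.04 = $377.98
Taxable wages = $5865.10 − $377.98 = $5487.12
Federal income tax: $5487.12 × 0.15 = $823.07
State tax withheld: $5487.12 × 0.091 = $499.33
City income tax: $5487.12 × 0.026 = $142.67
Medicare: $5865.10 × 0.03 = $175.95
Employee stock purchase plan: $5865.10 × 0.03 = $175.95
Roth 401(k) contribution: $5865.10 × 0.025 = $146.63
Union dues: $352.64
(Employer's $423.75 toward union dues is not withheld from the employee.)
Total deductions = $219.94 + $158.04 + $823.07 + $499.33 + $142.67 + $175.95 + $175.95 + $146.63 + $352.64 = $2694.22
Net pay = $5865.10 − $2694.22 = $3170.88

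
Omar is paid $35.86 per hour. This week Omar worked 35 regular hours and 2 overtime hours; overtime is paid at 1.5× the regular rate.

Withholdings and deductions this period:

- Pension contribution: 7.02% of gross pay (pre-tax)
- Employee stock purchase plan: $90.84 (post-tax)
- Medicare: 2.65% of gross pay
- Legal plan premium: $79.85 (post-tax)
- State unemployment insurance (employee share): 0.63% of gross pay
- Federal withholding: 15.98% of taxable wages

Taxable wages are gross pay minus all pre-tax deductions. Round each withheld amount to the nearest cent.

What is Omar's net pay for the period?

$849.17

Regular pay: 35 × $35.86 = $1255.10
Overtime pay: 2 × $35.86 × 1.5 = $107.58
Gross pay = $1255.10 + $107.58 = $1362.68
Pension contribution: $1362.68 × 0.0702 = $95.66
Taxable wages = $1362.68 − $95.66 = $1267.02
Federal withholding: $1267.02 × 0.1598 = $202.47
State unemployment insurance (employee share): $1362.68 × 0.0063 = $8.58
Medicare: $1362.68 × 0.0265 = $36.11
Employee stock purchase plan: $90.84
Legal plan premium: $79.85
Total deductions = $95.66 + $202.47 + $8.58 + $36.11 + $90.84 + $79.85 = $513.51
Net pay = $1362.68 − $513.51 = $849.17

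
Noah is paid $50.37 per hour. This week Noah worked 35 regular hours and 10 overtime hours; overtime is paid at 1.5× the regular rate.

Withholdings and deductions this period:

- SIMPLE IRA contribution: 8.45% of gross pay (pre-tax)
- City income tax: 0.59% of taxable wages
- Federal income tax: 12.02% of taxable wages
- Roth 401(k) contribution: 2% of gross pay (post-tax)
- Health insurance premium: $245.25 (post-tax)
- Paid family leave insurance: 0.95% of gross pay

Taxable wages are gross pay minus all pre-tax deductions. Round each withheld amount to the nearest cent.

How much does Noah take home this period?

$1695.40

Regular pay: 35 × $50.37 = $1762.95
Overtime pay: 10 × $50.37 × 1.5 = $755.55
Gross pay = $1762.95 + $755.55 = $2518.50
SIMPLE IRA contribution: $2518.50 × 0.0845 = $212.81
Taxable wages = $2518.50 − $212.81 = $2305.69
City income tax: $2305.69 × 0.0059 = $13.60
Federal income tax: $2305.69 × 0.1202 = $277.14
Paid family leave insurance: $2518.50 × 0.0095 = $23.93
Health insurance premium: $245.25
Roth 401(k) contribution: $2518.50 × 0.02 = $50.37
Total deductions = $212.81 + $13.60 + $277.14 + $23.93 + $245.25 + $50.37 = $823.10
Net pay = $2518.50 − $823.10 = $1695.40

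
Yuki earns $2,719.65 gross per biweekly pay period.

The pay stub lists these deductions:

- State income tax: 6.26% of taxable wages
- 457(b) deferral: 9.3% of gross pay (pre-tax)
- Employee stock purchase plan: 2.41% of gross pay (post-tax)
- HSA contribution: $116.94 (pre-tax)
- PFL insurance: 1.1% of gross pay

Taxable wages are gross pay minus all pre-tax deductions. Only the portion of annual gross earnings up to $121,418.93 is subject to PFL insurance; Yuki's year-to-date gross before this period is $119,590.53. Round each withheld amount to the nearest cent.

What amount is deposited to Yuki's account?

$2,117.03

457(b) deferral: $2,719.65 × 0.093 = $252.93
HSA contribution: $116.94
Pre-tax total = $252.93 + $116.94 = $369.87
Taxable wages = $2,719.65 − $369.87 = $2,349.78
State income tax: $2,349.78 × 0.0626 = $147.10
PFL insurance: only $121,418.93 − $119,590.53 = $1,828.40 of this check is subject → $1,828.40 × 0.011 = $20.11
Employee stock purchase plan: $2,719.65 × 0.0241 = $65.54
Total deductions = $252.93 + $116.94 + $147.10 + $20.11 + $65.54 = $602.62
Net pay = $2,719.65 − $602.62 = $2,117.03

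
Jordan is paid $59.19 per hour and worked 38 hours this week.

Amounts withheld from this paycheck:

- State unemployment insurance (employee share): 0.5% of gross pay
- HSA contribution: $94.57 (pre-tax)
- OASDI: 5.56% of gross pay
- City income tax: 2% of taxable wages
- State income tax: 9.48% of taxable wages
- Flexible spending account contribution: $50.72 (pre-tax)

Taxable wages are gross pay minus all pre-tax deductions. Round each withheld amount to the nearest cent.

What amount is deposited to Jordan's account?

$1,726.09

Gross pay: 38 × $59.19 = $2,249.22
HSA contribution: $94.57
Flexible spending account contribution: $50.72
Pre-tax total = $94.57 + $50.72 = $145.29
Taxable wages = $2,249.22 − $145.29 = $2,103.93
City income tax: $2,103.93 × 0.02 = $42.08
State income tax: $2,103.93 × 0.0948 = $199.45
OASDI: $2,249.22 × 0.0556 = $125.06
State unemployment insurance (employee share): $2,249.22 × 0.005 = $11.25
Total deductions = $94.57 + $50.72 + $42.08 + $199.45 + $125.06 + $11.25 = $523.13
Net pay = $2,249.22 − $523.13 = $1,726.09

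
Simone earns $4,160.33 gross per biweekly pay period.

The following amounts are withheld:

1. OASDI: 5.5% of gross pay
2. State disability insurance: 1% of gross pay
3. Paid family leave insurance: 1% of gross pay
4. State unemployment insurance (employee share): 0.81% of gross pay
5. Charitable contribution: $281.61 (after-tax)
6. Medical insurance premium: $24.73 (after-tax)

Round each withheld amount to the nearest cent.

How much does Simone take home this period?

OASDI: $4,160.33 × 0.055 = $228.82
State unemployment insurance (employee share): $4,160.33 × 0.0081 = $33.70
State disability insurance: $4,160.33 × 0.01 = $41.60
Paid family leave insurance: $4,160.33 × 0.01 = $41.60
Charitable contribution: $281.61
Medical insurance premium: $24.73
Total deductions = $228.82 + $33.70 + $41.60 + $41.60 + $281.61 + $24.73 = $652.06
Net pay = $4,160.33 − $652.06 = $3,508.27

$3,508.27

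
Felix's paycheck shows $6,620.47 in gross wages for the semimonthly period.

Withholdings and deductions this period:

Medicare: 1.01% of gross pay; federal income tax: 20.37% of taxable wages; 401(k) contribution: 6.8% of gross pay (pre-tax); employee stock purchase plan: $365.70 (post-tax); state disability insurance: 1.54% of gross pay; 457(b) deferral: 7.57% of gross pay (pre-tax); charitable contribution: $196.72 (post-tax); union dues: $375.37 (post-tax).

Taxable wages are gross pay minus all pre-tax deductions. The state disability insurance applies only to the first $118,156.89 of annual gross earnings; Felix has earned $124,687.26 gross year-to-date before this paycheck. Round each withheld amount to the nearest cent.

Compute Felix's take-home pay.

$3,509.65

401(k) contribution: $6,620.47 × 0.068 = $450.19
457(b) deferral: $6,620.47 × 0.0757 = $501.17
Pre-tax total = $450.19 + $501.17 = $951.36
Taxable wages = $6,620.47 − $951.36 = $5,669.11
Federal income tax: $5,669.11 × 0.2037 = $1,154.80
State disability insurance: annual cap $118,156.89 already reached (YTD $124,687.26), so $0.00
Medicare: $6,620.47 × 0.0101 = $66.87
Union dues: $375.37
Employee stock purchase plan: $365.70
Charitable contribution: $196.72
Total deductions = $450.19 + $501.17 + $1,154.80 + $0.00 + $66.87 + $375.37 + $365.70 + $196.72 = $3,110.82
Net pay = $6,620.47 − $3,110.82 = $3,509.65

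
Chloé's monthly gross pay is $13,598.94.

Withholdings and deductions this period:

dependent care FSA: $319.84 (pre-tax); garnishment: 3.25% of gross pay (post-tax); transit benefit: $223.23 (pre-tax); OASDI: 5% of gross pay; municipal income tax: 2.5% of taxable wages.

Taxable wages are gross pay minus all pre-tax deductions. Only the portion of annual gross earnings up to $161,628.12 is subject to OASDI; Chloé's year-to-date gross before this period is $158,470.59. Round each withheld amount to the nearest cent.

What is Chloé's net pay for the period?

$12,129.62

Transit benefit: $223.23
Dependent care FSA: $319.84
Pre-tax total = $223.23 + $319.84 = $543.07
Taxable wages = $13,598.94 − $543.07 = $13,055.87
Municipal income tax: $13,055.87 × 0.025 = $326.40
OASDI: only $161,628.12 − $158,470.59 = $3,157.53 of this check is subject → $3,157.53 × 0.05 = $157.88
Garnishment: $13,598.94 × 0.0325 = $441.97
Total deductions = $223.23 + $319.84 + $326.40 + $157.88 + $441.97 = $1,469.32
Net pay = $13,598.94 − $1,469.32 = $12,129.62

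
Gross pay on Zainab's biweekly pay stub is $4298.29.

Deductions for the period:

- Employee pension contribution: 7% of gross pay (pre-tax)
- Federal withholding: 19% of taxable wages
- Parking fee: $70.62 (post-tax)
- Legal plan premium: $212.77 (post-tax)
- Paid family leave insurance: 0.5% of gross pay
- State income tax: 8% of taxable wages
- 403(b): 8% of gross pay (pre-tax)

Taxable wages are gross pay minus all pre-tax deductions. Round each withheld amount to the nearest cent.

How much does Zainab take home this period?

$2362.22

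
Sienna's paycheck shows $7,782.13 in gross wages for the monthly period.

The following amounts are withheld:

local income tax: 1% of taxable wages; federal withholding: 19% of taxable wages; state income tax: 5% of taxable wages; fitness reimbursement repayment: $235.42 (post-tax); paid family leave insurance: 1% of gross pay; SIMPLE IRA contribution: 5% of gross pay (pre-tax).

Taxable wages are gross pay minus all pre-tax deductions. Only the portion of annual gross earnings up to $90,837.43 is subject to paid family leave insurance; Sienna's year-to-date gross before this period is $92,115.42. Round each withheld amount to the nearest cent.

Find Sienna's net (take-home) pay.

$5,309.35

SIMPLE IRA contribution: $7,782.13 × 0.05 = $389.11
Taxable wages = $7,782.13 − $389.11 = $7,393.02
Local income tax: $7,393.02 × 0.01 = $73.93
State income tax: $7,393.02 × 0.05 = $369.65
Federal withholding: $7,393.02 × 0.19 = $1,404.67
Paid family leave insurance: annual cap $90,837.43 already reached (YTD $92,115.42), so $0.00
Fitness reimbursement repayment: $235.42
Total deductions = $389.11 + $73.93 + $369.65 + $1,404.67 + $0.00 + $235.42 = $2,472.78
Net pay = $7,782.13 − $2,472.78 = $5,309.35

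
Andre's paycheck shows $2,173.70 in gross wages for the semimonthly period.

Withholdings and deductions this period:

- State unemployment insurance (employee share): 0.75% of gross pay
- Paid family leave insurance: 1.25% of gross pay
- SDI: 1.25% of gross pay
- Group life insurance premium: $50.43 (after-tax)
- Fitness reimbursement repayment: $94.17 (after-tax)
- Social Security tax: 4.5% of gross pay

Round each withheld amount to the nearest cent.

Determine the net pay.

$1,860.64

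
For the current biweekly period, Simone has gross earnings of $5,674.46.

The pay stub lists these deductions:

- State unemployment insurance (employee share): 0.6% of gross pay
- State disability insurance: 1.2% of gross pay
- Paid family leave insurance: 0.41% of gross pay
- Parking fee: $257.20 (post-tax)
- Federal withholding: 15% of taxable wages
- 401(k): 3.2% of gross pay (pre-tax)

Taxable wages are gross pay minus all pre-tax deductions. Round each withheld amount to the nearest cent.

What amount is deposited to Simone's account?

$4,286.34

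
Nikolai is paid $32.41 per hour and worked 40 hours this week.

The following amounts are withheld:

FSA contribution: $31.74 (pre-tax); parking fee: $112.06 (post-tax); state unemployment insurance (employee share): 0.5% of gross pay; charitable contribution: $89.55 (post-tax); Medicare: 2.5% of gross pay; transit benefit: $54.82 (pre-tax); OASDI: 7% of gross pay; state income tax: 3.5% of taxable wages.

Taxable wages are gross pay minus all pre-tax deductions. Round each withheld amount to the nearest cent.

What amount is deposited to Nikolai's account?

$836.25

Gross pay: 40 × $32.41 = $1,296.40
FSA contribution: $31.74
Transit benefit: $54.82
Pre-tax total = $31.74 + $54.82 = $86.56
Taxable wages = $1,296.40 − $86.56 = $1,209.84
State income tax: $1,209.84 × 0.035 = $42.34
OASDI: $1,296.40 × 0.07 = $90.75
Medicare: $1,296.40 × 0.025 = $32.41
State unemployment insurance (employee share): $1,296.40 × 0.005 = $6.48
Parking fee: $112.06
Charitable contribution: $89.55
Total deductions = $31.74 + $54.82 + $42.34 + $90.75 + $32.41 + $6.48 + $112.06 + $89.55 = $460.15
Net pay = $1,296.40 − $460.15 = $836.25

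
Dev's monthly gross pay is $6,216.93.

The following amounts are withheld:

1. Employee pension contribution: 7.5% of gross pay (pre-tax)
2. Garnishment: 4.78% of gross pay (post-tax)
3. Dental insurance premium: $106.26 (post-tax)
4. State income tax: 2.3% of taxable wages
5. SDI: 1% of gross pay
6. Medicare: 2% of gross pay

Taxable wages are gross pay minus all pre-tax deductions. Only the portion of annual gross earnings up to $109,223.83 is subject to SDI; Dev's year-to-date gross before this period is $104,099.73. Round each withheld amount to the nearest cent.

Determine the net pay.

$5,039.38

Employee pension contribution: $6,216.93 × 0.075 = $466.27
Taxable wages = $6,216.93 − $466.27 = $5,750.66
State income tax: $5,750.66 × 0.023 = $132.27
SDI: only $109,223.83 − $104,099.73 = $5,124.10 of this check is subject → $5,124.10 × 0.01 = $51.24
Medicare: $6,216.93 × 0.02 = $124.34
Garnishment: $6,216.93 × 0.0478 = $297.17
Dental insurance premium: $106.26
Total deductions = $466.27 + $132.27 + $51.24 + $124.34 + $297.17 + $106.26 = $1,177.55
Net pay = $6,216.93 − $1,177.55 = $5,039.38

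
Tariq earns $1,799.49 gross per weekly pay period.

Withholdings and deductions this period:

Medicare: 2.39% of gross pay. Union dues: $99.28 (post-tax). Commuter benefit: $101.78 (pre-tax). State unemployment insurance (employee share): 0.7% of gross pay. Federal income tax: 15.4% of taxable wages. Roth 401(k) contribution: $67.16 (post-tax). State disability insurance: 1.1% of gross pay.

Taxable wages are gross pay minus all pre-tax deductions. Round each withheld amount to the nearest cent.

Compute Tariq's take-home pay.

$1,194.42

Commuter benefit: $101.78
Taxable wages = $1,799.49 − $101.78 = $1,697.71
Federal income tax: $1,697.71 × 0.154 = $261.45
State disability insurance: $1,799.49 × 0.011 = $19.79
State unemployment insurance (employee share): $1,799.49 × 0.007 = $12.60
Medicare: $1,799.49 × 0.0239 = $43.01
Roth 401(k) contribution: $67.16
Union dues: $99.28
Total deductions = $101.78 + $261.45 + $19.79 + $12.60 + $43.01 + $67.16 + $99.28 = $605.07
Net pay = $1,799.49 − $605.07 = $1,194.42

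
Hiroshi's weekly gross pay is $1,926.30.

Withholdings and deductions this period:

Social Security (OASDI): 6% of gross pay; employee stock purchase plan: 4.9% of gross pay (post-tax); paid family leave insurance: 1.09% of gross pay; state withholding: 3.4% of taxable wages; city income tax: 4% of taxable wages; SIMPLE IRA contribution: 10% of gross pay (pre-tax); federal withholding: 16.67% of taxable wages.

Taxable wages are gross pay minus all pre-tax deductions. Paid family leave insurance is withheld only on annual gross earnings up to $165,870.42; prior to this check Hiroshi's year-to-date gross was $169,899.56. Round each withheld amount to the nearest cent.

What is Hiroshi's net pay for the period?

$1,106.41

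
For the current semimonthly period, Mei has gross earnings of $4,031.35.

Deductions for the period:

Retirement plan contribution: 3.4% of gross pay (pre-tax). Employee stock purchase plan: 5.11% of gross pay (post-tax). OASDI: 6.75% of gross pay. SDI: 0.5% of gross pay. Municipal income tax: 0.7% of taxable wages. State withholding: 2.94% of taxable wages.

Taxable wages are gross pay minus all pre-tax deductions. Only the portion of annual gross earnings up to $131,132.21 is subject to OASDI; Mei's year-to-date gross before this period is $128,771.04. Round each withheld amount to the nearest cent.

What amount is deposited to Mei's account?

$3,366.99

Retirement plan contribution: $4,031.35 × 0.034 = $137.07
Taxable wages = $4,031.35 − $137.07 = $3,894.28
Municipal income tax: $3,894.28 × 0.007 = $27.26
State withholding: $3,894.28 × 0.0294 = $114.49
OASDI: only $131,132.21 − $128,771.04 = $2,361.17 of this check is subject → $2,361.17 × 0.0675 = $159.38
SDI: $4,031.35 × 0.005 = $20.16
Employee stock purchase plan: $4,031.35 × 0.0511 = $206.00
Total deductions = $137.07 + $27.26 + $114.49 + $159.38 + $20.16 + $206.00 = $664.36
Net pay = $4,031.35 − $664.36 = $3,366.99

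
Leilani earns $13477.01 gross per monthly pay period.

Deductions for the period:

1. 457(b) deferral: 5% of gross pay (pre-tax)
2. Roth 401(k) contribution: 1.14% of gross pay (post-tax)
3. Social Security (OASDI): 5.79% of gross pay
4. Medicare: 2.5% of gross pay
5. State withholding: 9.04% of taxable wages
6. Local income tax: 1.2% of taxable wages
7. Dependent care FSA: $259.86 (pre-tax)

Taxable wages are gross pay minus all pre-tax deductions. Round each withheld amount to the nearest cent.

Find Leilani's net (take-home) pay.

457(b) deferral: $13477.01 × 0.05 = $673.85
Dependent care FSA: $259.86
Pre-tax total = $673.85 + $259.86 = $933.71
Taxable wages = $13477.01 − $933.71 = $12543.30
Local income tax: $12543.30 × 0.012 = $150.52
State withholding: $12543.30 × 0.0904 = $1133.91
Medicare: $13477.01 × 0.025 = $336.93
Social Security (OASDI): $13477.01 × 0.0579 = $780.32
Roth 401(k) contribution: $13477.01 × 0.0114 = $153.64
Total deductions = $673.85 + $259.86 + $150.52 + $1133.91 + $336.93 + $780.32 + $153.64 = $3489.03
Net pay = $13477.01 − $3489.03 = $9987.98

$9987.98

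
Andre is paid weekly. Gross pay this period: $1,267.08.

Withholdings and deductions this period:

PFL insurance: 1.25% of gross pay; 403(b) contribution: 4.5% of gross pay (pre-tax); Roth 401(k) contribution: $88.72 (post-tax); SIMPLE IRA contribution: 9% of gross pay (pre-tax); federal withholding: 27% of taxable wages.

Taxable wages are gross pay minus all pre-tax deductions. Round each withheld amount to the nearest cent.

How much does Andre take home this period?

$695.53

SIMPLE IRA contribution: $1,267.08 × 0.09 = $114.04
403(b) contribution: $1,267.08 × 0.045 = $57.02
Pre-tax total = $114.04 + $57.02 = $171.06
Taxable wages = $1,267.08 − $171.06 = $1,096.02
Federal withholding: $1,096.02 × 0.27 = $295.93
PFL insurance: $1,267.08 × 0.0125 = $15.84
Roth 401(k) contribution: $88.72
Total deductions = $114.04 + $57.02 + $295.93 + $15.84 + $88.72 = $571.55
Net pay = $1,267.08 − $571.55 = $695.53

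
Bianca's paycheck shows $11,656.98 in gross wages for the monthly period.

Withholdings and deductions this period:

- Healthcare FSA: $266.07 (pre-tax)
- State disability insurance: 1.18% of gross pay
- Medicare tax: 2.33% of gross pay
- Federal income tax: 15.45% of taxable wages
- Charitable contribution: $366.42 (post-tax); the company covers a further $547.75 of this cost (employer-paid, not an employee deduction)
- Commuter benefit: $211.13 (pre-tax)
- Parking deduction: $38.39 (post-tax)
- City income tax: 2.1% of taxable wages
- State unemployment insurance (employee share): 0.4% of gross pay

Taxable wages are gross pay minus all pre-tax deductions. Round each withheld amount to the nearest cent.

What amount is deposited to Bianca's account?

$8,357.12

Commuter benefit: $211.13
Healthcare FSA: $266.07
Pre-tax total = $211.13 + $266.07 = $477.20
Taxable wages = $11,656.98 − $477.20 = $11,179.78
City income tax: $11,179.78 × 0.021 = $234.78
Federal income tax: $11,179.78 × 0.1545 = $1,727.28
Medicare tax: $11,656.98 × 0.0233 = $271.61
State unemployment insurance (employee share): $11,656.98 × 0.004 = $46.63
State disability insurance: $11,656.98 × 0.0118 = $137.55
Charitable contribution: $366.42
Parking deduction: $38.39
(Employer's $547.75 toward charitable contribution is not withheld from the employee.)
Total deductions = $211.13 + $266.07 + $234.78 + $1,727.28 + $271.61 + $46.63 + $137.55 + $366.42 + $38.39 = $3,299.86
Net pay = $11,656.98 − $3,299.86 = $8,357.12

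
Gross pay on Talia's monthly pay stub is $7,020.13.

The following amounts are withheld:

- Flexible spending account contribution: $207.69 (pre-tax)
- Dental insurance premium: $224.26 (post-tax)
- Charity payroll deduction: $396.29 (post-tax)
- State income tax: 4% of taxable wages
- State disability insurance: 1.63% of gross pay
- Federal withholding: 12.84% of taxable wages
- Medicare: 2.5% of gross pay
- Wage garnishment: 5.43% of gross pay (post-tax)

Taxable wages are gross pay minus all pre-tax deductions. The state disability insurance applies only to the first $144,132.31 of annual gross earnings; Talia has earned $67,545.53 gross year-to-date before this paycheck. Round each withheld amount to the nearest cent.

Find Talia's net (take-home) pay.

Flexible spending account contribution: $207.69
Taxable wages = $7,020.13 − $207.69 = $6,812.44
State income tax: $6,812.44 × 0.04 = $272.50
Federal withholding: $6,812.44 × 0.1284 = $874.72
State disability insurance: cap not yet reached, full $7,020.13 is subject → $7,020.13 × 0.0163 = $114.43
Medicare: $7,020.13 × 0.025 = $175.50
Wage garnishment: $7,020.13 × 0.0543 = $381.19
Charity payroll deduction: $396.29
Dental insurance premium: $224.26
Total deductions = $207.69 + $272.50 + $874.72 + $114.43 + $175.50 + $381.19 + $396.29 + $224.26 = $2,646.58
Net pay = $7,020.13 − $2,646.58 = $4,373.55

$4,373.55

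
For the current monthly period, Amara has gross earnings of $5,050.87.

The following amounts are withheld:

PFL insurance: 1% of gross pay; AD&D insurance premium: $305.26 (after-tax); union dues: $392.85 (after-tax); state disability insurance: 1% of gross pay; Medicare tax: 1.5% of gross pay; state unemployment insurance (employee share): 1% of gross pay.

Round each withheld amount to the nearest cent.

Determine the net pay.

$4,125.47

Medicare tax: $5,050.87 × 0.015 = $75.76
State unemployment insurance (employee share): $5,050.87 × 0.01 = $50.51
PFL insurance: $5,050.87 × 0.01 = $50.51
State disability insurance: $5,050.87 × 0.01 = $50.51
Union dues: $392.85
AD&D insurance premium: $305.26
Total deductions = $75.76 + $50.51 + $50.51 + $50.51 + $392.85 + $305.26 = $925.40
Net pay = $5,050.87 − $925.40 = $4,125.47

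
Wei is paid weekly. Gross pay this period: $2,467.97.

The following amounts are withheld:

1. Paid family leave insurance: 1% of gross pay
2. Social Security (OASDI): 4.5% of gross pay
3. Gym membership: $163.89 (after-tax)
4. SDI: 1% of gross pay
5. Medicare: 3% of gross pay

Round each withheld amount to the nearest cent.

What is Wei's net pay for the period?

$2,069.62

SDI: $2,467.97 × 0.01 = $24.68
Medicare: $2,467.97 × 0.03 = $74.04
Social Security (OASDI): $2,467.97 × 0.045 = $111.06
Paid family leave insurance: $2,467.97 × 0.01 = $24.68
Gym membership: $163.89
Total deductions = $24.68 + $74.04 + $111.06 + $24.68 + $163.89 = $398.35
Net pay = $2,467.97 − $398.35 = $2,069.62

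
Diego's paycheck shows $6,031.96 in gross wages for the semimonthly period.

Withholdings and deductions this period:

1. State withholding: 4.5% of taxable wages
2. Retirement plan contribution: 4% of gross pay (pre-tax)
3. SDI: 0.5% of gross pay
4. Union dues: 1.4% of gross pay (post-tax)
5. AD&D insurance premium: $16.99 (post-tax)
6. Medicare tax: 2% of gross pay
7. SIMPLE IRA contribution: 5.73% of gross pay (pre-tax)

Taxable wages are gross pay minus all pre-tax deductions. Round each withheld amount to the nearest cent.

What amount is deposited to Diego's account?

Retirement plan contribution: $6,031.96 × 0.04 = $241.28
SIMPLE IRA contribution: $6,031.96 × 0.0573 = $345.63
Pre-tax total = $241.28 + $345.63 = $586.91
Taxable wages = $6,031.96 − $586.91 = $5,445.05
State withholding: $5,445.05 × 0.045 = $245.03
SDI: $6,031.96 × 0.005 = $30.16
Medicare tax: $6,031.96 × 0.02 = $120.64
Union dues: $6,031.96 × 0.014 = $84.45
AD&D insurance premium: $16.99
Total deductions = $241.28 + $345.63 + $245.03 + $30.16 + $120.64 + $84.45 + $16.99 = $1,084.18
Net pay = $6,031.96 − $1,084.18 = $4,947.78

$4,947.78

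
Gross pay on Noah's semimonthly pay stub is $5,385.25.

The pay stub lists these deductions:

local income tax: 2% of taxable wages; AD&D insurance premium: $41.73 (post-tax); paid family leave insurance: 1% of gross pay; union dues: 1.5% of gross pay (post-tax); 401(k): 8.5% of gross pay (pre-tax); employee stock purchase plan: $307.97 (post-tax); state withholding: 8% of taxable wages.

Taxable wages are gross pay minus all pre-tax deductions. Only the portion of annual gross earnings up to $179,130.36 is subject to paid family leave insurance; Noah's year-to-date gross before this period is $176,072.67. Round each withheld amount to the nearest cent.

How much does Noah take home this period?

$3,973.69

401(k): $5,385.25 × 0.085 = $457.75
Taxable wages = $5,385.25 − $457.75 = $4,927.50
Local income tax: $4,927.50 × 0.02 = $98.55
State withholding: $4,927.50 × 0.08 = $394.20
Paid family leave insurance: only $179,130.36 − $176,072.67 = $3,057.69 of this check is subject → $3,057.69 × 0.01 = $30.58
AD&D insurance premium: $41.73
Union dues: $5,385.25 × 0.015 = $80.78
Employee stock purchase plan: $307.97
Total deductions = $457.75 + $98.55 + $394.20 + $30.58 + $41.73 + $80.78 + $307.97 = $1,411.56
Net pay = $5,385.25 − $1,411.56 = $3,973.69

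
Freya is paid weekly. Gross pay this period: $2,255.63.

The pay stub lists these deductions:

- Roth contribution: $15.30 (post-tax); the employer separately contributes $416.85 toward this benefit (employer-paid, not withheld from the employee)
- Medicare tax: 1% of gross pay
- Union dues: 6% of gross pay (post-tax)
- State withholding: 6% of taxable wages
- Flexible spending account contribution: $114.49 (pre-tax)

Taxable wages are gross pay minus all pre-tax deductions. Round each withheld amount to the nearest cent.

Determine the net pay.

$1,839.47

Flexible spending account contribution: $114.49
Taxable wages = $2,255.63 − $114.49 = $2,141.14
State withholding: $2,141.14 × 0.06 = $128.47
Medicare tax: $2,255.63 × 0.01 = $22.56
Roth contribution: $15.30
Union dues: $2,255.63 × 0.06 = $135.34
(Employer's $416.85 toward Roth contribution is not withheld from the employee.)
Total deductions = $114.49 + $128.47 + $22.56 + $15.30 + $135.34 = $416.16
Net pay = $2,255.63 − $416.16 = $1,839.47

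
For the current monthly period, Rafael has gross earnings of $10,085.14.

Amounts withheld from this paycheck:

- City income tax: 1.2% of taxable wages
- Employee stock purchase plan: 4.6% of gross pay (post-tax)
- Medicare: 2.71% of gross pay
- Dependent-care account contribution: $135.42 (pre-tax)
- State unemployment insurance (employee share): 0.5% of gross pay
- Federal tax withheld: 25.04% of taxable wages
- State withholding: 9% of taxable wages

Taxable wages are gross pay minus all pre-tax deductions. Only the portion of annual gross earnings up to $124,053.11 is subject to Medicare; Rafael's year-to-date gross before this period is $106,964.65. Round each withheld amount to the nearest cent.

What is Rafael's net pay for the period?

$5,655.78

Dependent-care account contribution: $135.42
Taxable wages = $10,085.14 − $135.42 = $9,949.72
Federal tax withheld: $9,949.72 × 0.2504 = $2,491.41
City income tax: $9,949.72 × 0.012 = $119.40
State withholding: $9,949.72 × 0.09 = $895.47
Medicare: cap not yet reached, full $10,085.14 is subject → $10,085.14 × 0.0271 = $273.31
State unemployment insurance (employee share): $10,085.14 × 0.005 = $50.43
Employee stock purchase plan: $10,085.14 × 0.046 = $463.92
Total deductions = $135.42 + $2,491.41 + $119.40 + $895.47 + $273.31 + $50.43 + $463.92 = $4,429.36
Net pay = $10,085.14 − $4,429.36 = $5,655.78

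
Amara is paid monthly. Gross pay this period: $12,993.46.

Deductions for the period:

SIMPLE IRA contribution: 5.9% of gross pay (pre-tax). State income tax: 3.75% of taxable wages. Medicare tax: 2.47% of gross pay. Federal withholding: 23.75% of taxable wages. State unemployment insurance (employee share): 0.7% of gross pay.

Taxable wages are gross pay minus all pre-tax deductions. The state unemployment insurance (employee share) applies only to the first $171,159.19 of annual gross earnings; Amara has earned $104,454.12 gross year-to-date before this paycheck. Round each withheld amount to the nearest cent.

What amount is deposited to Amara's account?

$8,452.57

SIMPLE IRA contribution: $12,993.46 × 0.059 = $766.61
Taxable wages = $12,993.46 − $766.61 = $12,226.85
Federal withholding: $12,226.85 × 0.2375 = $2,903.88
State income tax: $12,226.85 × 0.0375 = $458.51
Medicare tax: $12,993.46 × 0.0247 = $320.94
State unemployment insurance (employee share): cap not yet reached, full $12,993.46 is subject → $12,993.46 × 0.007 = $90.95
Total deductions = $766.61 + $2,903.88 + $458.51 + $320.94 + $90.95 = $4,540.89
Net pay = $12,993.46 − $4,540.89 = $8,452.57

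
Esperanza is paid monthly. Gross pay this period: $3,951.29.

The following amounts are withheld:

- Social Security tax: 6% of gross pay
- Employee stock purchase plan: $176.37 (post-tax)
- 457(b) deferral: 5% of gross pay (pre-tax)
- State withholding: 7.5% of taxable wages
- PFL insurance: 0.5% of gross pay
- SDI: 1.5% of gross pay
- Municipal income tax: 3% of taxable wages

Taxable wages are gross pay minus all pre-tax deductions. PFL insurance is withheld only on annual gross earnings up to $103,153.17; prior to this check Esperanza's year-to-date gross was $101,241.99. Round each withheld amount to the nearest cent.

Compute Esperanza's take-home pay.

457(b) deferral: $3,951.29 × 0.05 = $197.56
Taxable wages = $3,951.29 − $197.56 = $3,753.73
State withholding: $3,753.73 × 0.075 = $281.53
Municipal income tax: $3,753.73 × 0.03 = $112.61
Social Security tax: $3,951.29 × 0.06 = $237.08
SDI: $3,951.29 × 0.015 = $59.27
PFL insurance: only $103,153.17 − $101,241.99 = $1,911.18 of this check is subject → $1,911.18 × 0.005 = $9.56
Employee stock purchase plan: $176.37
Total deductions = $197.56 + $281.53 + $112.61 + $237.08 + $59.27 + $9.56 + $176.37 = $1,073.98
Net pay = $3,951.29 − $1,073.98 = $2,877.31

$2,877.31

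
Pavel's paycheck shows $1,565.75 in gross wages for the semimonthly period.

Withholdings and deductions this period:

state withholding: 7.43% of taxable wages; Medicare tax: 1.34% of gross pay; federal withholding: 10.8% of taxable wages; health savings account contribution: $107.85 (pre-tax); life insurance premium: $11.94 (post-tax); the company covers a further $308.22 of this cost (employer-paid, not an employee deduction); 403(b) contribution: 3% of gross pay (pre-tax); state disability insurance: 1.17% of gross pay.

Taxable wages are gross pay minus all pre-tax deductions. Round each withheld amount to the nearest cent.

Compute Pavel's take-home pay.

$1,102.48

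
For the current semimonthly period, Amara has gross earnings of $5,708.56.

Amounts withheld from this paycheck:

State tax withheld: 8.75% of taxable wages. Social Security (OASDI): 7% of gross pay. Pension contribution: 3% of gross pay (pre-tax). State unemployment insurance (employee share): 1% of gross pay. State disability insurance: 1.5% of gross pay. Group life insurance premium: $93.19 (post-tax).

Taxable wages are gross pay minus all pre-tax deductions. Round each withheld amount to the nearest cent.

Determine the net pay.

Pension contribution: $5,708.56 × 0.03 = $171.26
Taxable wages = $5,708.56 − $171.26 = $5,537.30
State tax withheld: $5,537.30 × 0.0875 = $484.51
Social Security (OASDI): $5,708.56 × 0.07 = $399.60
State unemployment insurance (employee share): $5,708.56 × 0.01 = $57.09
State disability insurance: $5,708.56 × 0.015 = $85.63
Group life insurance premium: $93.19
Total deductions = $171.26 + $484.51 + $399.60 + $57.09 + $85.63 + $93.19 = $1,291.28
Net pay = $5,708.56 − $1,291.28 = $4,417.28

$4,417.28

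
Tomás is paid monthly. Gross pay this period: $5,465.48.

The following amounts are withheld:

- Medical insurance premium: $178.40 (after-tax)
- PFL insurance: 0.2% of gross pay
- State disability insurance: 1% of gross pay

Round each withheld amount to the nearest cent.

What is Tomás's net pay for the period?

$5,221.50

PFL insurance: $5,465.48 × 0.002 = $10.93
State disability insurance: $5,465.48 × 0.01 = $54.65
Medical insurance premium: $178.40
Total deductions = $10.93 + $54.65 + $178.40 = $243.98
Net pay = $5,465.48 − $243.98 = $5,221.50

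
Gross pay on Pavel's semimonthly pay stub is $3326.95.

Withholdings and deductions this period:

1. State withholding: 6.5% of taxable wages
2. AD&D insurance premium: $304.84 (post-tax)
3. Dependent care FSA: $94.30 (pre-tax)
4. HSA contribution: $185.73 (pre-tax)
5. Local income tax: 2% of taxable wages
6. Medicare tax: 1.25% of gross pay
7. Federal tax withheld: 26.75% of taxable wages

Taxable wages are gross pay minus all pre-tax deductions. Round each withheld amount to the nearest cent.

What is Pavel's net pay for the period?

Dependent care FSA: $94.30
HSA contribution: $185.73
Pre-tax total = $94.30 + $185.73 = $280.03
Taxable wages = $3326.95 − $280.03 = $3046.92
State withholding: $3046.92 × 0.065 = $198.05
Local income tax: $3046.92 × 0.02 = $60.94
Federal tax withheld: $3046.92 × 0.2675 = $815.05
Medicare tax: $3326.95 × 0.0125 = $41.59
AD&D insurance premium: $304.84
Total deductions = $94.30 + $185.73 + $198.05 + $60.94 + $815.05 + $41.59 + $304.84 = $1700.50
Net pay = $3326.95 − $1700.50 = $1626.45

$1626.45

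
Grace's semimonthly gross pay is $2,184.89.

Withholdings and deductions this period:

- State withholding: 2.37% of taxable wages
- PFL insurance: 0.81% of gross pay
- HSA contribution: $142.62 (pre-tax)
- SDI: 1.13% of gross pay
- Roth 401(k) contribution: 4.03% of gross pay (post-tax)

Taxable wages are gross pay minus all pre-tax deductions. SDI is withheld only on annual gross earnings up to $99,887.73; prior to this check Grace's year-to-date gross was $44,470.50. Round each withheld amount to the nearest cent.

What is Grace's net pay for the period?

$1,863.43

HSA contribution: $142.62
Taxable wages = $2,184.89 − $142.62 = $2,042.27
State withholding: $2,042.27 × 0.0237 = $48.40
SDI: cap not yet reached, full $2,184.89 is subject → $2,184.89 × 0.0113 = $24.69
PFL insurance: $2,184.89 × 0.0081 = $17.70
Roth 401(k) contribution: $2,184.89 × 0.0403 = $88.05
Total deductions = $142.62 + $48.40 + $24.69 + $17.70 + $88.05 = $321.46
Net pay = $2,184.89 − $321.46 = $1,863.43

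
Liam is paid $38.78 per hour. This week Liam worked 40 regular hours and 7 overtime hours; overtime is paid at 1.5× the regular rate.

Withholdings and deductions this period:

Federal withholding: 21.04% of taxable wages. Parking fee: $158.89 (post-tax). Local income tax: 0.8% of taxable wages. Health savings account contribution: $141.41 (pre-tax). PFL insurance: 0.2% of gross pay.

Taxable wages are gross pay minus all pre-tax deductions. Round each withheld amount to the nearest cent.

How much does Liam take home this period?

$1,257.34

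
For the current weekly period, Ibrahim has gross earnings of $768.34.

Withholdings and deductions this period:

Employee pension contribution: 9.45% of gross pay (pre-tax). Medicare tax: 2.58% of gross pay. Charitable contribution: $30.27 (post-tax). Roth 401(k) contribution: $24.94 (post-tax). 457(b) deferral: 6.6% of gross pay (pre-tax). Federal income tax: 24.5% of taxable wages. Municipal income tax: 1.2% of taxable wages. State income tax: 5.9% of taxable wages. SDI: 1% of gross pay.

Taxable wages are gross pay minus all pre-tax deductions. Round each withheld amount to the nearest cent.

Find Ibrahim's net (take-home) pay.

$358.48

Employee pension contribution: $768.34 × 0.0945 = $72.61
457(b) deferral: $768.34 × 0.066 = $50.71
Pre-tax total = $72.61 + $50.71 = $123.32
Taxable wages = $768.34 − $123.32 = $645.02
Federal income tax: $645.02 × 0.245 = $158.03
Municipal income tax: $645.02 × 0.012 = $7.74
State income tax: $645.02 × 0.059 = $38.06
Medicare tax: $768.34 × 0.0258 = $19.82
SDI: $768.34 × 0.01 = $7.68
Charitable contribution: $30.27
Roth 401(k) contribution: $24.94
Total deductions = $72.61 + $50.71 + $158.03 + $7.74 + $38.06 + $19.82 + $7.68 + $30.27 + $24.94 = $409.86
Net pay = $768.34 − $409.86 = $358.48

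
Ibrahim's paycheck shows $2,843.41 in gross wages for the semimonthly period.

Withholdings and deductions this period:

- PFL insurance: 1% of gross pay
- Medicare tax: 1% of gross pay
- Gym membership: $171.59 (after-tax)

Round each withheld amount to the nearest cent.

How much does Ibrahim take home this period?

Medicare tax: $2,843.41 × 0.01 = $28.43
PFL insurance: $2,843.41 × 0.01 = $28.43
Gym membership: $171.59
Total deductions = $28.43 + $28.43 + $171.59 = $228.45
Net pay = $2,843.41 − $228.45 = $2,614.96

$2,614.96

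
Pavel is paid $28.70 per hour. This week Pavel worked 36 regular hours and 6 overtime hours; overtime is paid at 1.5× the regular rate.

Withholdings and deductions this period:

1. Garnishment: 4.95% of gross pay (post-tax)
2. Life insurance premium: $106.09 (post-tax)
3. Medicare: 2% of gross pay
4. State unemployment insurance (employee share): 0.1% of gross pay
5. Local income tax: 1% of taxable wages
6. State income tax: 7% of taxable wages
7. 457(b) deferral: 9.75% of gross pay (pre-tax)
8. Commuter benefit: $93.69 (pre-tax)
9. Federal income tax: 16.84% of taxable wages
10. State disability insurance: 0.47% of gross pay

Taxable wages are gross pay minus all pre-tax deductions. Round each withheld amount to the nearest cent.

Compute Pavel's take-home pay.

$602.42

Regular pay: 36 × $28.70 = $1033.20
Overtime pay: 6 × $28.70 × 1.5 = $258.30
Gross pay = $1033.20 + $258.30 = $1291.50
457(b) deferral: $1291.50 × 0.0975 = $125.92
Commuter benefit: $93.69
Pre-tax total = $125.92 + $93.69 = $219.61
Taxable wages = $1291.50 − $219.61 = $1071.89
State income tax: $1071.89 × 0.07 = $75.03
Federal income tax: $1071.89 × 0.1684 = $180.51
Local income tax: $1071.89 × 0.01 = $10.72
State unemployment insurance (employee share): $1291.50 × 0.001 = $1.29
Medicare: $1291.50 × 0.02 = $25.83
State disability insurance: $1291.50 × 0.0047 = $6.07
Garnishment: $1291.50 × 0.0495 = $63.93
Life insurance premium: $106.09
Total deductions = $125.92 + $93.69 + $75.03 + $180.51 + $10.72 + $1.29 + $25.83 + $6.07 + $63.93 + $106.09 = $689.08
Net pay = $1291.50 − $689.08 = $602.42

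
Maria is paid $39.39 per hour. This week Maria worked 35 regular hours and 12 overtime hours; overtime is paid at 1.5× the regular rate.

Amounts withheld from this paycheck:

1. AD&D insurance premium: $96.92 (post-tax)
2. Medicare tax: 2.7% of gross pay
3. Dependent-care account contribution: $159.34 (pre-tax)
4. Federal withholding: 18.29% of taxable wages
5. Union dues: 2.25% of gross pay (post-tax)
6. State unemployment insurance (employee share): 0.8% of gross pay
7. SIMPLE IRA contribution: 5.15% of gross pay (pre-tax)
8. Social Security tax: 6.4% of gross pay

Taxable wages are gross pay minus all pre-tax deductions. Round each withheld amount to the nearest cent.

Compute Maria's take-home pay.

Regular pay: 35 × $39.39 = $1,378.65
Overtime pay: 12 × $39.39 × 1.5 = $709.02
Gross pay = $1,378.65 + $709.02 = $2,087.67
SIMPLE IRA contribution: $2,087.67 × 0.0515 = $107.52
Dependent-care account contribution: $159.34
Pre-tax total = $107.52 + $159.34 = $266.86
Taxable wages = $2,087.67 − $266.86 = $1,820.81
Federal withholding: $1,820.81 × 0.1829 = $333.03
Medicare tax: $2,087.67 × 0.027 = $56.37
State unemployment insurance (employee share): $2,087.67 × 0.008 = $16.70
Social Security tax: $2,087.67 × 0.064 = $133.61
AD&D insurance premium: $96.92
Union dues: $2,087.67 × 0.0225 = $46.97
Total deductions = $107.52 + $159.34 + $333.03 + $56.37 + $16.70 + $133.61 + $96.92 + $46.97 = $950.46
Net pay = $2,087.67 − $950.46 = $1,137.21

$1,137.21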